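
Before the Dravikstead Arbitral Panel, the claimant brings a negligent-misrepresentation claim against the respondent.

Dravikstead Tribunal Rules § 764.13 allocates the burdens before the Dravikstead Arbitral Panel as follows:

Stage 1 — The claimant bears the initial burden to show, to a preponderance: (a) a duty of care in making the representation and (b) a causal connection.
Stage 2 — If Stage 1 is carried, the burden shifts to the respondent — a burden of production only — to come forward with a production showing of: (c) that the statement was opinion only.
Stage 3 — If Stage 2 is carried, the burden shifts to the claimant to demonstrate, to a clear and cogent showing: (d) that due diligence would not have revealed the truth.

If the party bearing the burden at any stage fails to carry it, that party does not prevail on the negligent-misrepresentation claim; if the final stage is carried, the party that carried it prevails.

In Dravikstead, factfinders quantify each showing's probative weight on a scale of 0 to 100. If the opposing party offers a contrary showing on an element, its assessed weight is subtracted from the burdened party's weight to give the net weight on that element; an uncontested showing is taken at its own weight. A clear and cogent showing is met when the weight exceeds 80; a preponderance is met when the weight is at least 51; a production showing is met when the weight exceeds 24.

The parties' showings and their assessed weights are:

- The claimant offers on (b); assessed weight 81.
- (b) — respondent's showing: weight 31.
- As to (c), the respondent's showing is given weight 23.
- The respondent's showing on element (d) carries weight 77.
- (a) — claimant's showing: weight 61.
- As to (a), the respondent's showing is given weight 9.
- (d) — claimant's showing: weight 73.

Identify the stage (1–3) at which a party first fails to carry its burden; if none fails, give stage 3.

Stage 1 (claimant, a preponderance, weight is at least 51): (a) net 61−9=52 ≥ 51 — meets; (b) net 81−31=50 < 51 — fails.
  Not every element is met, so the claimant fails to carry Stage 1.
So the respondent prevails.

stage 1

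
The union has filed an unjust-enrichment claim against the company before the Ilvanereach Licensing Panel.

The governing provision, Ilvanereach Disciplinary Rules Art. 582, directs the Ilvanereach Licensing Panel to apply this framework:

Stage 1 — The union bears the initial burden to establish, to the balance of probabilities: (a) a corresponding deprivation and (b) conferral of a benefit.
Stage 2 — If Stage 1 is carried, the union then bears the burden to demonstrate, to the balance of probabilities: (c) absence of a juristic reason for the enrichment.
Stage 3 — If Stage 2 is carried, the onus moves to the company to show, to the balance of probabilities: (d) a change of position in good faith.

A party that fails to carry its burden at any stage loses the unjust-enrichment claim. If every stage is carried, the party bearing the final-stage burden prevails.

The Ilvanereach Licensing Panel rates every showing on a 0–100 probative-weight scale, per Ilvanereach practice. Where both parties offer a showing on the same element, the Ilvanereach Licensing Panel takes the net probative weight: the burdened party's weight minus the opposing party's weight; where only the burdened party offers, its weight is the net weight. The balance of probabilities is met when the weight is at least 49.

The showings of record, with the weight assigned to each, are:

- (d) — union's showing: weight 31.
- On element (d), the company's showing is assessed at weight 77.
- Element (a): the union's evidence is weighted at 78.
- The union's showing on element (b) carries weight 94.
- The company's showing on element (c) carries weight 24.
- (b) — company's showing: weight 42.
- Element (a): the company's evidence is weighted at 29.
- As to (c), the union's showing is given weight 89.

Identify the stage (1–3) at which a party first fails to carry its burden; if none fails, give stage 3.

Stage 1 — burden on union; standard: the balance of probabilities (weight is at least 49).
    (a): 78 − 29 = 49 ≥ 49 [met]
    (b): 94 − 42 = 52 ≥ 49 [met]
  Stage 1 carried; the burden remains with the union.
Stage 2 — burden on union; standard: the balance of probabilities (weight is at least 49).
    (c): 89 − 24 = 65 ≥ 49 [met]
  All elements met. The burden passes to the company.
Stage 3 — burden on company; standard: the balance of probabilities (weight is at least 49).
    (d): 77 − 31 = 46 < 49 [not met]
  Stage 3 not carried; the company fails its burden.
The union prevails.

stage 3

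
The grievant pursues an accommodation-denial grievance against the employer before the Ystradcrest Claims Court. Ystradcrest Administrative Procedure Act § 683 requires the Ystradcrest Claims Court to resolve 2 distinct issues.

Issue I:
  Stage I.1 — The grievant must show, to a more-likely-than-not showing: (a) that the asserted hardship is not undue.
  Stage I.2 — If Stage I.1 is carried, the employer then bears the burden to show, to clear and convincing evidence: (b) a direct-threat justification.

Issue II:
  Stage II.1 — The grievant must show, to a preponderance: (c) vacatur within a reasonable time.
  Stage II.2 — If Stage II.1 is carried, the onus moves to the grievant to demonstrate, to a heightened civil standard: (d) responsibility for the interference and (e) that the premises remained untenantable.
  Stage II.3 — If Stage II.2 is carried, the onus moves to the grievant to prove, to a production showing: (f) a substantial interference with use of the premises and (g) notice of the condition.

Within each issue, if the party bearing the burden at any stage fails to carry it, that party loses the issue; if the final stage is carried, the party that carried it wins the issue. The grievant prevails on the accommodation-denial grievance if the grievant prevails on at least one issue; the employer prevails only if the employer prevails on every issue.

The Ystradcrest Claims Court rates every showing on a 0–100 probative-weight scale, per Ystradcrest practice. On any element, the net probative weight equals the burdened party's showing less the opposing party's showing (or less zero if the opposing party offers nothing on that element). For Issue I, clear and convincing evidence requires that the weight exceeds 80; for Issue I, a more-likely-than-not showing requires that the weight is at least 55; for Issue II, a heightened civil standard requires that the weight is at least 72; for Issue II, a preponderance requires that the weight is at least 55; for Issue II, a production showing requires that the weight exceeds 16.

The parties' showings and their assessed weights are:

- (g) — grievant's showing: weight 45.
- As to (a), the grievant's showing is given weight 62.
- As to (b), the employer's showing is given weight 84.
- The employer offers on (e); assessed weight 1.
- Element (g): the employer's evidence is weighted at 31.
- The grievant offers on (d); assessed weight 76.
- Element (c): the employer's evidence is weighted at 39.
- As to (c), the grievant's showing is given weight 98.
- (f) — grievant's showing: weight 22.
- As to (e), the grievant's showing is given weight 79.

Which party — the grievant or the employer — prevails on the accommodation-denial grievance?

— Issue I —
At Stage I.1 the grievant must meet a more-likely-than-not showing (weight is at least 55): on (a) the weight is 62, which does reach 55, so (a) meets the standard.
  All elements met. The burden passes to the employer.
At Stage I.2 the employer must meet clear and convincing evidence (weight exceeds 80): on (b) the weight is 84, which does exceed 80, so (b) meets the standard.
  Stage I.2 carried; the final stage is satisfied.
With every stage satisfied, the employer prevails on this issue.
— Issue II —
Stage II.1 (grievant, a preponderance, weight is at least 55): (c) net 98−39=59 ≥ 55 — meets.
  All elements met. The grievant retains the burden for Stage II.2.
Stage II.2 (grievant, a heightened civil standard, weight is at least 72): (d) 76 ≥ 72 — meets; (e) net 79−1=78 ≥ 72 — meets.
  Stage II.2 carried; the burden remains with the grievant.
Stage II.3 (grievant, a production showing, weight exceeds 16): (f) 22 > 16 — meets; (g) net 45−31=14 ≤ 16 — fails.
  Stage II.3 not carried; the grievant fails its burden.
The employer prevails on this issue.
Per-issue: Issue I → employer; Issue II → employer. The grievant must prevail on at least one issue; overall, the employer prevails.

employer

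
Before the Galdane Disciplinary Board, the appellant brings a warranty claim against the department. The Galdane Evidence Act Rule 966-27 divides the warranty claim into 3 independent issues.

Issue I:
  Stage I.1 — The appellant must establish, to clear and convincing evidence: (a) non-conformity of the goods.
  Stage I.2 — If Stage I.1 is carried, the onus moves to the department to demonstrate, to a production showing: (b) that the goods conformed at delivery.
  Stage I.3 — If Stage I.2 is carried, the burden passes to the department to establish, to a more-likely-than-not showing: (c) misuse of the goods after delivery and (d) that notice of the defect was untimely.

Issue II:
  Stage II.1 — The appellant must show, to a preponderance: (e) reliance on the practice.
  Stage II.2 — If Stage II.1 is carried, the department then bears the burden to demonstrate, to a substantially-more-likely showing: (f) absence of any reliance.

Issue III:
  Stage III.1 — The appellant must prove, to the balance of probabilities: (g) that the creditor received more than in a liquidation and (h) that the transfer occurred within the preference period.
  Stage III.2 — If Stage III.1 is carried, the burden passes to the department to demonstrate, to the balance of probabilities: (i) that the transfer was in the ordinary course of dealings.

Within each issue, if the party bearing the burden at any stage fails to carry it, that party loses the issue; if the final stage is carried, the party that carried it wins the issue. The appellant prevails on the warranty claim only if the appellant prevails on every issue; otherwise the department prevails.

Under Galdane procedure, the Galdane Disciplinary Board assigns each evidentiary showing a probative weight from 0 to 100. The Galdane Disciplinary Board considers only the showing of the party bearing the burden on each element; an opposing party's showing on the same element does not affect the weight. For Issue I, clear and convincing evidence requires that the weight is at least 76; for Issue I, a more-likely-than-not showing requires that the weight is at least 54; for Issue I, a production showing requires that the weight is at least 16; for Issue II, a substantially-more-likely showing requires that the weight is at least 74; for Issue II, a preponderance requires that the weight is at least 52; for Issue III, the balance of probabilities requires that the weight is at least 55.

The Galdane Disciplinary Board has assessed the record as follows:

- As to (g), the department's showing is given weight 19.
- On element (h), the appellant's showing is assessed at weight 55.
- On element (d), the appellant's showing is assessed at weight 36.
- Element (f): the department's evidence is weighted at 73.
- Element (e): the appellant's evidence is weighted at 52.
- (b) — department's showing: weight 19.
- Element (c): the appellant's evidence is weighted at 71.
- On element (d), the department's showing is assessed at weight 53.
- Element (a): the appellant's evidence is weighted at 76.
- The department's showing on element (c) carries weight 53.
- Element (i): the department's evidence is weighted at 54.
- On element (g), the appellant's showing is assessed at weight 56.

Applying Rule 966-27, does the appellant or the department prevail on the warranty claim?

— Issue I —
At Stage I.1 the appellant must meet clear and convincing evidence (weight is at least 76): on (a) the weight is 76, which does reach 76, so (a) meets the standard.
  The appellant carries Stage I.1; the department now bears the burden.
At Stage I.2 the department must meet a production showing (weight is at least 16): on (b) the weight is 19, which does reach 16, so (b) meets the standard.
  Stage I.2 is satisfied; the department continues to bear the burden.
At Stage I.3 the department must meet a more-likely-than-not showing (weight is at least 54): on (c) the weight is 53 (the appellant's 71 is given no effect), which does not reach 54, so (c) does not meet the standard; on (d) the weight is 53 (the appellant's 36 is given no effect), < 54, so (d) does not meet the standard.
  The department does not carry Stage I.3.
The analysis ends at Stage I.3; the appellant prevails on this issue.
— Issue II —
Stage II.1 (appellant, a preponderance, weight is at least 52): (e) 52 ≥ 52 — meets.
  All elements met. The burden passes to the department.
Stage II.2 (department, a substantially-more-likely showing, weight is at least 74): (f) 73 < 74 — fails.
  Not every element is met, so the department fails to carry Stage II.2.
So the appellant prevails on this issue.
— Issue III —
Stage III.1 (appellant, the balance of probabilities, weight is at least 55): (g) 56 (department's 19 disregarded) ≥ 55 — meets; (h) 55 ≥ 55 — meets.
  Stage III.1 is satisfied; the onus moves to the department.
Stage III.2 (department, the balance of probabilities, weight is at least 55): (i) 54 < 55 — fails.
  Not every element is met, so the department fails to carry Stage III.2.
The appellant prevails on this issue.
Per-issue: Issue I → appellant; Issue II → appellant; Issue III → appellant. The appellant must prevail on every issue; overall, the appellant prevails.

appellant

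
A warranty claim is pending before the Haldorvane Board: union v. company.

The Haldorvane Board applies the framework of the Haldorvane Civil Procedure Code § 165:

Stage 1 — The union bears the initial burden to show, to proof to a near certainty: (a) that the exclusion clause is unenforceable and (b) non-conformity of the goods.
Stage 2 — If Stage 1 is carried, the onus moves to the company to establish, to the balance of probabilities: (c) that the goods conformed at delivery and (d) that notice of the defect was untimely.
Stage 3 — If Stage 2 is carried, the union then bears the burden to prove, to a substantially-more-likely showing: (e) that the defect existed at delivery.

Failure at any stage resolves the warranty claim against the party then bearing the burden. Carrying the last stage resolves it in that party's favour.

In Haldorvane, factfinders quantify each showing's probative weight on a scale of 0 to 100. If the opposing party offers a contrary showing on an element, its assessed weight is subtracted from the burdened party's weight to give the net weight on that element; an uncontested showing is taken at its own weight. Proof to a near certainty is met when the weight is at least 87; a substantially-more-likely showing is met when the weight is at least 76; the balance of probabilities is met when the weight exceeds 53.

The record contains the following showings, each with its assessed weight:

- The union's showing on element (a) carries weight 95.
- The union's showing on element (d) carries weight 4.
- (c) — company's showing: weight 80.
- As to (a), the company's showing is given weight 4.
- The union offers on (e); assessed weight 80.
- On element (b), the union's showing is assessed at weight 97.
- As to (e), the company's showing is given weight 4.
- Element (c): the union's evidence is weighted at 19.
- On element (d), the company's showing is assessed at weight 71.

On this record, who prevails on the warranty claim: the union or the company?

Stage 1 — burden on union; standard: proof to a near certainty (weight is at least 87).
    (a): 95 − 4 = 91 ≥ 87 [met]
    (b): 97 ≥ 87 [met]
  Stage 1 carried; the burden shifts to the company.
Stage 2 — burden on company; standard: the balance of probabilities (weight exceeds 53).
    (c): 80 − 19 = 61 > 53 [met]
    (d): 71 − 4 = 67 > 53 [met]
  All elements met. The burden passes to the union.
Stage 3 — burden on union; standard: a substantially-more-likely showing (weight is at least 76).
    (e): 80 − 4 = 76 ≥ 76 [met]
  The union carries the last stage.
Every stage carried; the union prevails.

union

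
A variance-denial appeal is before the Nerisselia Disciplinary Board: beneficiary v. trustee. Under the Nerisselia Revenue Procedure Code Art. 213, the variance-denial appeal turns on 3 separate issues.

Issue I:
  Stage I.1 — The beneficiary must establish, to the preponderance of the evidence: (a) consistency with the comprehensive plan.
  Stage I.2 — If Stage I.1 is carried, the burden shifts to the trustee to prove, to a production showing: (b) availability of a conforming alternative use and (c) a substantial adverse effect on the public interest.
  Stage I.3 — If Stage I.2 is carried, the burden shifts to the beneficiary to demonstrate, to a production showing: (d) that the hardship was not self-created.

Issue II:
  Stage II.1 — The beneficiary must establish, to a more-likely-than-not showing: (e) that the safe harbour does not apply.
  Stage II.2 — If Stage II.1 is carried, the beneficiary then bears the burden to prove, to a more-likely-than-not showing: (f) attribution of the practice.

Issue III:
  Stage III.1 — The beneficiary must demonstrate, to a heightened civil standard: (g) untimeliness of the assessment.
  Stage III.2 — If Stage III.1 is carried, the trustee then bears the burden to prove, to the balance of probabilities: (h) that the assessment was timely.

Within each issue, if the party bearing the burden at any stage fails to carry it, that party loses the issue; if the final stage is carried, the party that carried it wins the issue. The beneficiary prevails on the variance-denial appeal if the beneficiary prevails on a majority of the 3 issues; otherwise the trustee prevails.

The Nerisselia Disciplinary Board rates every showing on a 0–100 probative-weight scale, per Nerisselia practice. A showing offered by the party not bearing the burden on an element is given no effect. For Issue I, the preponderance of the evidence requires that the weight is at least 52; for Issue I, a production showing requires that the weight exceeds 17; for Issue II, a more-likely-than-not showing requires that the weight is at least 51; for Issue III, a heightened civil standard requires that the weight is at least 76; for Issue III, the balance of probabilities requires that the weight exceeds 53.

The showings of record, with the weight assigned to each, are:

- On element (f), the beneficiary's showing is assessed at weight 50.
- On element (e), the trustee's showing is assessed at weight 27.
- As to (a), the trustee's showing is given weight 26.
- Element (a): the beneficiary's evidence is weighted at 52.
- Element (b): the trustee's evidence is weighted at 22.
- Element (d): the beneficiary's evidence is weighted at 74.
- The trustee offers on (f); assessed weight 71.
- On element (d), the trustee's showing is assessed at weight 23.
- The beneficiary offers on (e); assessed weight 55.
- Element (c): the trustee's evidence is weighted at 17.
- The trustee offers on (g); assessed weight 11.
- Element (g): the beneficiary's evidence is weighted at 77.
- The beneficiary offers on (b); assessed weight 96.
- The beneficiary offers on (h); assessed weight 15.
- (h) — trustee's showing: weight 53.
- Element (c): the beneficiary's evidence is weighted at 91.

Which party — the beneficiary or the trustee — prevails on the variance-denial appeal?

beneficiary

— Issue I —
Stage I.1 (beneficiary, the preponderance of the evidence, weight is at least 52): (a) 52 (trustee's 26 disregarded) ≥ 52 — meets.
  The beneficiary carries Stage I.1; the trustee now bears the burden.
Stage I.2 (trustee, a production showing, weight exceeds 17): (b) 22 (beneficiary's 96 disregarded) > 17 — meets; (c) 17 (beneficiary's 91 disregarded) ≤ 17 — fails.
  Stage I.2 not carried; the trustee fails its burden.
The beneficiary prevails on this issue.
— Issue II —
Stage II.1 (beneficiary, a more-likely-than-not showing, weight is at least 51): (e) 55 (trustee's 27 disregarded) ≥ 51 — meets.
  All elements met. The beneficiary retains the burden for Stage II.2.
Stage II.2 (beneficiary, a more-likely-than-not showing, weight is at least 51): (f) 50 (trustee's 71 disregarded) < 51 — fails.
  Stage II.2 not carried; the beneficiary fails its burden.
The analysis ends at Stage II.2; the trustee prevails on this issue.
— Issue III —
At Stage III.1 the beneficiary must meet a heightened civil standard (weight is at least 76): on (g) the weight is 77 (the trustee's 11 is given no effect), which does reach 76, so (g) meets the standard.
  All elements met. The burden passes to the trustee.
At Stage III.2 the trustee must meet the balance of probabilities (weight exceeds 53): on (h) the weight is 53 (the beneficiary's 15 is given no effect), which does not exceed 53, so (h) does not meet the standard.
  The trustee does not carry Stage III.2.
The analysis ends at Stage III.2; the beneficiary prevails on this issue.
Per-issue: Issue I → beneficiary; Issue II → trustee; Issue III → beneficiary. The beneficiary must prevail on a majority of issues; overall, the beneficiary prevails.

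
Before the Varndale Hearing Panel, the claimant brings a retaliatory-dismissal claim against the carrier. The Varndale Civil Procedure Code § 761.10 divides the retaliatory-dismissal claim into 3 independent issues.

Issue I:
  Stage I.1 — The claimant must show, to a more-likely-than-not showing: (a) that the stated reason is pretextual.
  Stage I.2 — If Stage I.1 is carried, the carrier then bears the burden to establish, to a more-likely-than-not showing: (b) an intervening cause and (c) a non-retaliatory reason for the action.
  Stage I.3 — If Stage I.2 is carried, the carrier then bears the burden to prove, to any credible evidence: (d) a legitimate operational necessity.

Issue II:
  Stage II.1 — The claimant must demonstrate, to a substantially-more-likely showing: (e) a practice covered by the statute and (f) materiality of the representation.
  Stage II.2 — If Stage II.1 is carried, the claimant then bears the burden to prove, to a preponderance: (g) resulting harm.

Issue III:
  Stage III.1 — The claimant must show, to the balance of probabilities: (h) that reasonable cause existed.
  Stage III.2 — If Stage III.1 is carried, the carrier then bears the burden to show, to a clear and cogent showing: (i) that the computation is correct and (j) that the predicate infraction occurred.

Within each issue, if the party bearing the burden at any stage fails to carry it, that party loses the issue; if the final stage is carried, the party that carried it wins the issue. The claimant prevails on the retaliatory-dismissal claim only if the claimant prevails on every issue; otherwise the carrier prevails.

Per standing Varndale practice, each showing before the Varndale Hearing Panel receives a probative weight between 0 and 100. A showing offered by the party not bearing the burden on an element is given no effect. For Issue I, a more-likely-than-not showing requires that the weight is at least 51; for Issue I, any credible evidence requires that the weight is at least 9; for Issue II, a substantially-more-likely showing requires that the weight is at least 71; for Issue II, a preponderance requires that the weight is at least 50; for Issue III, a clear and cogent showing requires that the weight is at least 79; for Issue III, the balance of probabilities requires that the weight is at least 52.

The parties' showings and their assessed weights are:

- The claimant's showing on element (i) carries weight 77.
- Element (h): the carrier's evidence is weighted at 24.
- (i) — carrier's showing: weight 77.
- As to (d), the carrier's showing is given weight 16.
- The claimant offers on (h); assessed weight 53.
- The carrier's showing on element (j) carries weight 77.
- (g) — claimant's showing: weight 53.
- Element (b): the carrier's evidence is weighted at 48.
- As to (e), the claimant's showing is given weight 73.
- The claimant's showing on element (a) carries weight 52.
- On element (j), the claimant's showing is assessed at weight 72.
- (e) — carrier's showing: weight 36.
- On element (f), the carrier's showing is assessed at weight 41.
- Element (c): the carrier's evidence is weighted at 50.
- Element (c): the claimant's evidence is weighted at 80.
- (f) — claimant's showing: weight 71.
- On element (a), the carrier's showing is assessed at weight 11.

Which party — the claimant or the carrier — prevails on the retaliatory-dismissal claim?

claimant

— Issue I —
Stage I.1 — burden on claimant; standard: a more-likely-than-not showing (weight is at least 51).
    (a): 52 (carrier's 11 disregarded) ≥ 51 [met]
  Stage I.1 carried; the burden shifts to the carrier.
Stage I.2 — burden on carrier; standard: a more-likely-than-not showing (weight is at least 51).
    (b): 48 < 51 [not met]
    (c): 50 (claimant's 80 disregarded) < 51 [not met]
  The carrier does not carry Stage I.2.
The claimant prevails on this issue.
— Issue II —
Stage II.1 (claimant, a substantially-more-likely showing, weight is at least 71): (e) 73 (carrier's 36 disregarded) ≥ 71 — meets; (f) 71 (carrier's 41 disregarded) ≥ 71 — meets.
  All elements met. The claimant retains the burden for Stage II.2.
Stage II.2 (claimant, a preponderance, weight is at least 50): (g) 53 ≥ 50 — meets.
  The claimant carries the last stage.
All stages carried — the claimant prevails on this issue.
— Issue III —
At Stage III.1 the claimant must meet the balance of probabilities (weight is at least 52): on (h) the weight is 53 (the carrier's 24 is given no effect), which does reach 52, so (h) meets the standard.
  All elements met. The burden passes to the carrier.
At Stage III.2 the carrier must meet a clear and cogent showing (weight is at least 79): on (i) the weight is 77 (the claimant's 77 is given no effect), which does not reach 79, so (i) does not meet the standard; on (j) the weight is 77 (the claimant's 72 is given no effect), which does not reach 79, so (j) does not meet the standard.
  Not every element is met, so the carrier fails to carry Stage III.2.
So the claimant prevails on this issue.
Per-issue: Issue I → claimant; Issue II → claimant; Issue III → claimant. The claimant must prevail on every issue; overall, the claimant prevails.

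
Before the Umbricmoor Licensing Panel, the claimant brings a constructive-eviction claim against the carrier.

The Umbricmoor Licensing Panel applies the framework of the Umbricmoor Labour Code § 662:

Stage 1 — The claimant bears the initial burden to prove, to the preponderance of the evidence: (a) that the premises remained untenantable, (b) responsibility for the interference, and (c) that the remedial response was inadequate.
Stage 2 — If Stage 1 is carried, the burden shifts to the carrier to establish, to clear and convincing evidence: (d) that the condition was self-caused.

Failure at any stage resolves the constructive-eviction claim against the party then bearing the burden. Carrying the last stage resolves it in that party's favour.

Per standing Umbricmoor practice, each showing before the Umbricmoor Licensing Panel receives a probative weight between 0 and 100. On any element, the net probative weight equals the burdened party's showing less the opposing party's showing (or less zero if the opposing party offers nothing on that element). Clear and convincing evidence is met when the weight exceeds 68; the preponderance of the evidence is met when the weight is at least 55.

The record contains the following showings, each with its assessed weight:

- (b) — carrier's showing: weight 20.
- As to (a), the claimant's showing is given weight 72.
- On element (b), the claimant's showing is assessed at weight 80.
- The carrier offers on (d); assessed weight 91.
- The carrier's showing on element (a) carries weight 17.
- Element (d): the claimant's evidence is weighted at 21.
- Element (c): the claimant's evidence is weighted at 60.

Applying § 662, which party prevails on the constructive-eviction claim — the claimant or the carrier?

carrier

At Stage 1 the claimant must meet the preponderance of the evidence (weight is at least 55): on (a) the weight is 72 less the opposing 17 gives net 55, which does reach 55, so (a) meets the standard; on (b) the weight is 80 less the opposing 20 gives net 60, ≥ 55, so (b) meets the standard; on (c) the weight is 60, which does reach 55, so (c) meets the standard.
  All elements met. The burden passes to the carrier.
At Stage 2 the carrier must meet clear and convincing evidence (weight exceeds 68): on (d) the weight is 91 less the opposing 21 gives net 70, > 68, so (d) meets the standard.
  The carrier carries the last stage.
Every stage carried; the carrier prevails.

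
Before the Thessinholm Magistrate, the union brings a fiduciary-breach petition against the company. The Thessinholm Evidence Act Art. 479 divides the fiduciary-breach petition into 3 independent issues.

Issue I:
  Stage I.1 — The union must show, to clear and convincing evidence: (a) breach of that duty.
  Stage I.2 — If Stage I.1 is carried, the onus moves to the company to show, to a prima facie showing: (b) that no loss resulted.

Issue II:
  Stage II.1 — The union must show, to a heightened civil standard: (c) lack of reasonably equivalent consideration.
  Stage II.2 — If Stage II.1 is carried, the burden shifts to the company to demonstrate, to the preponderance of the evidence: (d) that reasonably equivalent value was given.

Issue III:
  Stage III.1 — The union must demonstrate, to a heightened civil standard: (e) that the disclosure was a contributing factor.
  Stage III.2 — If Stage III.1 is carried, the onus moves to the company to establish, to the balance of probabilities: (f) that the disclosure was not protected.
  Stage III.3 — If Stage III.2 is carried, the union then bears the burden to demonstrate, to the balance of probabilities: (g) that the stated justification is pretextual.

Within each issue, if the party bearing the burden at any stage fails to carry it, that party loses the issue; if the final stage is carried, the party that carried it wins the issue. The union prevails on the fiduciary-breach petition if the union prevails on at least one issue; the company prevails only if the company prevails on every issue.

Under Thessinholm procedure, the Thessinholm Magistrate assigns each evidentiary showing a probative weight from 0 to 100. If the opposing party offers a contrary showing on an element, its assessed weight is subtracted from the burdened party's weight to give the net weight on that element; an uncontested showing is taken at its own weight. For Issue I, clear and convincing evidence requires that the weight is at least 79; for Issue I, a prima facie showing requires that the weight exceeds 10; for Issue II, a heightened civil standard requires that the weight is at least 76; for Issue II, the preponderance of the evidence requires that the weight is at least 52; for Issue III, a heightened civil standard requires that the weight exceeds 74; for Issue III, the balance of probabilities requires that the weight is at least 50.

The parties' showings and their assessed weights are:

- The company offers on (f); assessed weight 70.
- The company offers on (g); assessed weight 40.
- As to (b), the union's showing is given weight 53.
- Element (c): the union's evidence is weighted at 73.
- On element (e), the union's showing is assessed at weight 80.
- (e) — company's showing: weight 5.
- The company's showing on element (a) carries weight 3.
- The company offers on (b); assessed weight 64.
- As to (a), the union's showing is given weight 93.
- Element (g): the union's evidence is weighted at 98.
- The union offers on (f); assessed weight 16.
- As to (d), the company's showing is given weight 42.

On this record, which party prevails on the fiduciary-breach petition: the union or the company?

union

— Issue I —
At Stage I.1 the union must meet clear and convincing evidence (weight is at least 79): on (a) the weight is 93 less the opposing 3 gives net 90, ≥ 79, so (a) meets the standard.
  Stage I.1 carried; the burden shifts to the company.
At Stage I.2 the company must meet a prima facie showing (weight exceeds 10): on (b) the weight is 64 less the opposing 53 gives net 11, > 10, so (b) meets the standard.
  All elements met at the final stage.
Every stage carried; the company prevails on this issue.
— Issue II —
Stage II.1 (union, a heightened civil standard, weight is at least 76): (c) 73 < 76 — fails.
  The union does not carry Stage II.1.
The company prevails on this issue.
— Issue III —
Stage III.1 — burden on union; standard: a heightened civil standard (weight exceeds 74).
    (e): 80 − 5 = 75 > 74 [met]
  All elements met. The burden passes to the company.
Stage III.2 — burden on company; standard: the balance of probabilities (weight is at least 50).
    (f): 70 − 16 = 54 ≥ 50 [met]
  Stage III.2 carried; the burden shifts to the union.
Stage III.3 — burden on union; standard: the balance of probabilities (weight is at least 50).
    (g): 98 − 40 = 58 ≥ 50 [met]
  The union carries the last stage.
With every stage satisfied, the union prevails on this issue.
Per-issue: Issue I → company; Issue II → company; Issue III → union. The union must prevail on at least one issue; overall, the union prevails.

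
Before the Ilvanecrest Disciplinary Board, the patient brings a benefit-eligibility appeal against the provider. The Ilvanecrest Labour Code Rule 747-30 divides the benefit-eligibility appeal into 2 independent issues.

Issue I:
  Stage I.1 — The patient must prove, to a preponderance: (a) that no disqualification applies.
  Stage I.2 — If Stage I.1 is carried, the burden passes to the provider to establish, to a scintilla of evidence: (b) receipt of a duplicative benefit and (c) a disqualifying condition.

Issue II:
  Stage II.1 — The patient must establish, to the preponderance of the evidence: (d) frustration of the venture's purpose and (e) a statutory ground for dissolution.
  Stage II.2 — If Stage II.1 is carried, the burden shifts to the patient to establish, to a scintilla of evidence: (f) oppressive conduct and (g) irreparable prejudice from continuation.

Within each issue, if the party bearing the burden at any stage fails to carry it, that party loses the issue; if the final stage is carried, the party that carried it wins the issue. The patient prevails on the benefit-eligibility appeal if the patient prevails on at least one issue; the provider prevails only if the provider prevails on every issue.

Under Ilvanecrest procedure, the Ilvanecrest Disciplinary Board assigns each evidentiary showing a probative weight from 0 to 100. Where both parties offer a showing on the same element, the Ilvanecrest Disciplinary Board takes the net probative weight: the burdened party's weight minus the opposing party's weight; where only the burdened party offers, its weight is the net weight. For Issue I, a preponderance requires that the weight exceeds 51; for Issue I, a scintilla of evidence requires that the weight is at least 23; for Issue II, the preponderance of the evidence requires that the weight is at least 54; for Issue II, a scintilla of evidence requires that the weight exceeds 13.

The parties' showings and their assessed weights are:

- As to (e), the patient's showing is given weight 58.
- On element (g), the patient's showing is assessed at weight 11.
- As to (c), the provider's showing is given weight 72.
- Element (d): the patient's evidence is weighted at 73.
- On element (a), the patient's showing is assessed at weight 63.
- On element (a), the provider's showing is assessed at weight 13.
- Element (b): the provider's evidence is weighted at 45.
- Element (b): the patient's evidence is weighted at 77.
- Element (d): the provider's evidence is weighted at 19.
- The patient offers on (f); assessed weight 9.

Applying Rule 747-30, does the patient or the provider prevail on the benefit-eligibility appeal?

— Issue I —
Stage I.1 (patient, a preponderance, weight exceeds 51): (a) net 63−13=50 ≤ 51 — fails.
  The patient does not carry Stage I.1.
So the provider prevails on this issue.
— Issue II —
At Stage II.1 the patient must meet the preponderance of the evidence (weight is at least 54): on (d) the weight is 73 less the opposing 19 gives net 54, ≥ 54, so (d) meets the standard; on (e) the weight is 58, which does reach 54, so (e) meets the standard.
  Stage II.1 is satisfied; the patient continues to bear the burden.
At Stage II.2 the patient must meet a scintilla of evidence (weight exceeds 13): on (f) the weight is 9, which does not exceed 13, so (f) does not meet the standard; on (g) the weight is 11, ≤ 13, so (g) does not meet the standard.
  Not every element is met, so the patient fails to carry Stage II.2.
The analysis ends at Stage II.2; the provider prevails on this issue.
Per-issue: Issue I → provider; Issue II → provider. The patient must prevail on at least one issue; overall, the provider prevails.

provider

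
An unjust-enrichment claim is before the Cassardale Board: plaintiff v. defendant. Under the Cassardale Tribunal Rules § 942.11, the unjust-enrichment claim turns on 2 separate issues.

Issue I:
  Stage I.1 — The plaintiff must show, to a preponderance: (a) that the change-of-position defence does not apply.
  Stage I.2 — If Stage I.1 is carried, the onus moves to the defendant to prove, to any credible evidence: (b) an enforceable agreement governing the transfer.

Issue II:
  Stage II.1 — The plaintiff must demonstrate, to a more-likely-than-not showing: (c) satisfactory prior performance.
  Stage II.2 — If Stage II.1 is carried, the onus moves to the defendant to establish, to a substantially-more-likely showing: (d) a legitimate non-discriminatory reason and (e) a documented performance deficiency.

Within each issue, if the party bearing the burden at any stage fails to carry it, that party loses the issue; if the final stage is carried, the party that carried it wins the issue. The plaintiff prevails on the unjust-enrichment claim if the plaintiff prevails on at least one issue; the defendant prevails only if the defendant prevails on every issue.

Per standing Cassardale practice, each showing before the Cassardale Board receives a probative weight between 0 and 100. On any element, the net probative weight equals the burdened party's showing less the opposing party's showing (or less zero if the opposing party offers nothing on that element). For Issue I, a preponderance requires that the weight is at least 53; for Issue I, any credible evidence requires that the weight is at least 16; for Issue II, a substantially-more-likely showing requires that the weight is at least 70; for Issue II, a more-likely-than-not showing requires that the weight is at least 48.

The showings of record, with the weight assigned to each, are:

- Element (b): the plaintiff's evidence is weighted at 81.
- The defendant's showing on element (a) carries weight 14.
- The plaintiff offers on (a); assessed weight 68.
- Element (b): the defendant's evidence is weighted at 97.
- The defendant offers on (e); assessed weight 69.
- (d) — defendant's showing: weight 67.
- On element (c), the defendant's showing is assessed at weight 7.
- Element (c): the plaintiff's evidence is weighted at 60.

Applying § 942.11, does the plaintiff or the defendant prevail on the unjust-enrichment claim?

plaintiff

— Issue I —
Stage I.1 (plaintiff, a preponderance, weight is at least 53): (a) net 68−14=54 ≥ 53 — meets.
  All elements met. The burden passes to the defendant.
Stage I.2 (defendant, any credible evidence, weight is at least 16): (b) net 97−81=16 ≥ 16 — meets.
  The defendant carries the last stage.
Every stage carried; the defendant prevails on this issue.
— Issue II —
At Stage II.1 the plaintiff must meet a more-likely-than-not showing (weight is at least 48): on (c) the weight is 60 less the opposing 7 gives net 53, which does reach 48, so (c) meets the standard.
  Stage II.1 is satisfied; the onus moves to the defendant.
At Stage II.2 the defendant must meet a substantially-more-likely showing (weight is at least 70): on (d) the weight is 67, < 70, so (d) does not meet the standard; on (e) the weight is 69, which does not reach 70, so (e) does not meet the standard.
  Stage II.2 not carried; the defendant fails its burden.
So the plaintiff prevails on this issue.
Per-issue: Issue I → defendant; Issue II → plaintiff. The plaintiff must prevail on at least one issue; overall, the plaintiff prevails.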